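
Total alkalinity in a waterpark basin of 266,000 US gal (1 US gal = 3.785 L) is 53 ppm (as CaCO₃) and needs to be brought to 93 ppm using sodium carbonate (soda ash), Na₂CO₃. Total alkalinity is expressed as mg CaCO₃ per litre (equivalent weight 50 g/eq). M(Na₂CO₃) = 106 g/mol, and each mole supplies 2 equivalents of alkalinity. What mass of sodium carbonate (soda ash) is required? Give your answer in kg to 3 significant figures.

Volume: 266,000 US gal × 3.785 L/gal = 1,006,810 L.
Alkalinity to add: (93 − 53) = 40 mg/L as CaCO₃ × 1,006,810 L = 40,270 g as CaCO₃.
Equivalents: 40,270 g ÷ 50 g/eq = 805.4 eq.
Each mole of Na₂CO₃ supplies 2 eq, so 805.4 / 2 = 402.7 mol.
Mass: 402.7 mol × 106 g/mol = 42,690 g.

42.7 kg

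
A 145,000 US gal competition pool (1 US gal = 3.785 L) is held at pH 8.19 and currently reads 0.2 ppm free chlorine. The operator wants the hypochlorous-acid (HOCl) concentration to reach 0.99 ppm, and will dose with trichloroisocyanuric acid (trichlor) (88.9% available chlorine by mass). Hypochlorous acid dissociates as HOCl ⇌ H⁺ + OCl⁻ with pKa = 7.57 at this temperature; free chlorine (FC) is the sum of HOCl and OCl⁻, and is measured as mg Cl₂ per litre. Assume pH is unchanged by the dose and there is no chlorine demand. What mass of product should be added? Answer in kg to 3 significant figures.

3.04 kg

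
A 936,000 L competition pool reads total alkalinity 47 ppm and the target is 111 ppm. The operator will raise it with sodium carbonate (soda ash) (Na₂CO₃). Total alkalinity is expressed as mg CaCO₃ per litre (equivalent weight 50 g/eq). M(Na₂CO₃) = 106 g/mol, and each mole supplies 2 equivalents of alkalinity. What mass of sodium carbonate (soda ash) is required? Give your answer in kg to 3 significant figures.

Alkalinity to add: (111 − 47) = 64 mg/L as CaCO₃ × 936,000 L = 59,900 g as CaCO₃.
Equivalents: 59,900 g ÷ 50 g/eq = 1198 eq.
Each mole of Na₂CO₃ supplies 2 eq, so 1198 / 2 = 599 mol.
Mass: 599 mol × 106 g/mol = 63,500 g.

63.5 kg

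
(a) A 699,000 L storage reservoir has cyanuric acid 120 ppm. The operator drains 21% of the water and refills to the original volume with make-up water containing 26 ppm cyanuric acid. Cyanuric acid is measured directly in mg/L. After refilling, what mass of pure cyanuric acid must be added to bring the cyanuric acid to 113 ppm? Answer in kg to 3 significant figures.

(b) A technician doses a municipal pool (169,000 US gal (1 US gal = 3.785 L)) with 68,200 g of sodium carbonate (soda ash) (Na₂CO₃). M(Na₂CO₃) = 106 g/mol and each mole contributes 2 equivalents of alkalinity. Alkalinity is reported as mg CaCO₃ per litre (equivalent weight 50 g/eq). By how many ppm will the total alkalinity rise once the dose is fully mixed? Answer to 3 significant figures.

(a) 8.91 kg; (b) 101 ppm

(a) After draining 21% and refilling: 120 × 0.79 + 26 × 0.21 = 100.26 ppm.
(a) Deficit to target: 113 − 100.26 = 12.74 mg/L.
(a) Mass: 12.74 mg/L × 699,000 L = 8905 g cyanuric acid.

(b) Volume: 169,000 US gal × 3.785 L/gal = 639,665 L.
(b) Moles of Na₂CO₃: 68,200 g ÷ 106 g/mol = 643.4 mol → 1287 eq of alkalinity.
(b) As CaCO₃: 1287 eq × 50 g/eq = 64,340 g.
(b) Rise: 64,340 g / 639,665 L × 1000 = 100.6 mg/L.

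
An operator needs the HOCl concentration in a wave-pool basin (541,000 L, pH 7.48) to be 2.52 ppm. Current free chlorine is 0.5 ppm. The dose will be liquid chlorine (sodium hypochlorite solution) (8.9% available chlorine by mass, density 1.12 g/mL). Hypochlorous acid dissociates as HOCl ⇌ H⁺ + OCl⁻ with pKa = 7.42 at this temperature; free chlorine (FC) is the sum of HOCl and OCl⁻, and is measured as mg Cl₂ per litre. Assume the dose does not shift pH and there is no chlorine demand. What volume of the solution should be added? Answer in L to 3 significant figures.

[OCl⁻]/[HOCl] = 10^(pH − pKa) = 10^(7.48 − 7.42) = 1.148; fraction as HOCl = 1/(1 + 1.148) = 0.4655.
Free chlorine required for 2.52 ppm HOCl: 2.52 / 0.4655 = 5.413 ppm.
FC to add: 5.413 − 0.5 = 4.913 mg/L as Cl₂.
Cl₂ equivalent: 4.913 mg/L × 541,000 L = 2658 g.
Product at 8.9% available Cl: 2658 / 0.089 = 29,870 g.
Volume: 29,870 g ÷ 1.12 g/mL = 26,670 mL.

26.7 L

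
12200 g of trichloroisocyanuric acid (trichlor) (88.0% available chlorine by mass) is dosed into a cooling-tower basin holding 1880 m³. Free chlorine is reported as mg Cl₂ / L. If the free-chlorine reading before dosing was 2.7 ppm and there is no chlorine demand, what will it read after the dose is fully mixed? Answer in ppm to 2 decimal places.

Volume: 1880 m³ = 1,880,000 L.
Available chlorine delivered: 12,200 g × 0.88 = 10,740 g as Cl₂.
Concentration rise: 10,740 g / 1,880,000 L = 5.711 mg/L = 5.71 ppm.
Final FC: 2.7 + 5.71 = 8.41 ppm.

8.41 ppm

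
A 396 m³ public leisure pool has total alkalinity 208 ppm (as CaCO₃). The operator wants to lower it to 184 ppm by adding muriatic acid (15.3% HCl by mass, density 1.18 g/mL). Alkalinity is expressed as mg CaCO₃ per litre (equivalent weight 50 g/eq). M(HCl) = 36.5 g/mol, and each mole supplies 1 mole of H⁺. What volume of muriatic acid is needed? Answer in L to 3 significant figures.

Volume: 396 m³ = 396,000 L.
Alkalinity to neutralize: (208 − 184) = 24 mg/L as CaCO₃ × 396,000 L = 9504 g as CaCO₃.
Equivalents of H⁺ required: 9504 ÷ 50 g/eq = 190.1 eq = 190.1 mol HCl.
Mass of HCl: 190.1 × 36.5 = 6938 g.
Mass of 15.3% solution: 6938 / 0.153 = 45,350 g.
Volume: 45,350 g ÷ 1.18 g/mL = 38,430 mL.

38.4 L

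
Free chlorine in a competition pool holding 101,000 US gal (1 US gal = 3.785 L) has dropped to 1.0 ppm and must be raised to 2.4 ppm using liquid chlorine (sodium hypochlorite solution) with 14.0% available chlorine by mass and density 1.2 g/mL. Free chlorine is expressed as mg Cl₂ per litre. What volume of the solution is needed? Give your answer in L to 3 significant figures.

Volume: 101,000 US gal × 3.785 L/gal = 382,285 L.
Chlorine deficit: 2.4 − 1.0 = 1.4 ppm = 1.4 mg/L as Cl₂.
Cl₂ equivalent needed: 1.4 mg/L × 382,285 L = 535,200 mg = 535.2 g.
Product at 14.0% available chlorine: 535.2 / 0.14 = 3823 g.
Volume at density 1.2 g/mL: 3823 g ÷ 1.2 g/mL = 3186 mL.

3.19 L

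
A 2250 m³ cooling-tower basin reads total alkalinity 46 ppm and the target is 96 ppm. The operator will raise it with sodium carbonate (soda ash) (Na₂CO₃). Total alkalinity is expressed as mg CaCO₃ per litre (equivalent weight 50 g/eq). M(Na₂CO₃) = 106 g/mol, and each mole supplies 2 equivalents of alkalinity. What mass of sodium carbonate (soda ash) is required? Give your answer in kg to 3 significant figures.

119 kg

Volume: 2250 m³ = 2,250,000 L.
Alkalinity to add: (96 − 46) = 50 mg/L as CaCO₃ × 2,250,000 L = 112,500 g as CaCO₃.
Equivalents: 112,500 g ÷ 50 g/eq = 2250 eq.
Each mole of Na₂CO₃ supplies 2 eq, so 2250 / 2 = 1125 mol.
Mass: 1125 mol × 106 g/mol = 119,200 g.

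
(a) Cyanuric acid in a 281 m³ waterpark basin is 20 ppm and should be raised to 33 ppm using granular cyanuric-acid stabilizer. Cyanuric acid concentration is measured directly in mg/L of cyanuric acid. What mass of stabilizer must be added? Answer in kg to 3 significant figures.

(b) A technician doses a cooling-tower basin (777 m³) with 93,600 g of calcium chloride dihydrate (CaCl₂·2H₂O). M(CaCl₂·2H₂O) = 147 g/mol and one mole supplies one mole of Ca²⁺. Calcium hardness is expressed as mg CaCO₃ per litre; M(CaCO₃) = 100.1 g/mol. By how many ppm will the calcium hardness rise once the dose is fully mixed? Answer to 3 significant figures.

(a) Volume: 281 m³ = 281,000 L.
(a) CYA to add: (33 − 20) = 13 mg/L × 281,000 L = 3653 g cyanuric acid.

(b) Volume: 777 m³ = 777,000 L.
(b) Moles of Ca²⁺: 93,600 g ÷ 147 g/mol = 636.7 mol.
(b) As CaCO₃: 636.7 mol × 100.1 g/mol = 63,740 g.
(b) Rise: 63,740 g / 777,000 L × 1000 = 82.03 mg/L.

(a) 3.65 kg; (b) 82.0 ppm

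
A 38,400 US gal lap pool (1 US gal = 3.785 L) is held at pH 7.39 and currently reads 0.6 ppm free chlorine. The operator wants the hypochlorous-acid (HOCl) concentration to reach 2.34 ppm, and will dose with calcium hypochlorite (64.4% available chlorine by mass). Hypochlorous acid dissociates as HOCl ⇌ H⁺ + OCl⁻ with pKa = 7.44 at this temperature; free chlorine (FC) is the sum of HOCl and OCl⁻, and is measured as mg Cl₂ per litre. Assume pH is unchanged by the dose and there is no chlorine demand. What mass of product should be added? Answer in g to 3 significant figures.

Volume: 38,400 US gal × 3.785 L/gal = 145,344 L.
[OCl⁻]/[HOCl] = 10^(pH − pKa) = 10^(7.39 − 7.44) = 0.8913; fraction as HOCl = 1/(1 + 0.8913) = 0.5288.
Free chlorine required for 2.34 ppm HOCl: 2.34 / 0.5288 = 4.426 ppm.
FC to add: 4.426 − 0.6 = 3.826 mg/L as Cl₂.
Cl₂ equivalent: 3.826 mg/L × 145,344 L = 556 g.
Product at 64.4% available Cl: 556 / 0.644 = 863.4 g.

863 g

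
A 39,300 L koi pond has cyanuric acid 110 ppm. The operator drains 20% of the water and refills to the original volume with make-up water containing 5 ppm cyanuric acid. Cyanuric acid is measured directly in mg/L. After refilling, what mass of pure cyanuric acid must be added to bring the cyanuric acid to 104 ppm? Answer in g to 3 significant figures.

590 g

After draining 20% and refilling: 110 × 0.80 + 5 × 0.20 = 89 ppm.
Deficit to target: 104 − 89 = 15 mg/L.
Mass: 15 mg/L × 39,300 L = 589.5 g cyanuric acid.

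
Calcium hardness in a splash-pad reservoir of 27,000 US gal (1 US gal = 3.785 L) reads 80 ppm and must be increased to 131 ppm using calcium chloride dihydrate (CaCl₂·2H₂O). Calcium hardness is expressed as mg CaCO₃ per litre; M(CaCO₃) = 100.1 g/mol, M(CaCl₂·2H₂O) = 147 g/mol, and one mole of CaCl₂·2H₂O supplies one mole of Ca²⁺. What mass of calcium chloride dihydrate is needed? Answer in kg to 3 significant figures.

Volume: 27,000 US gal × 3.785 L/gal = 102,195 L.
Hardness to add: (131 − 80) = 51 mg/L as CaCO₃ × 102,195 L = 5212 g as CaCO₃.
Moles of Ca²⁺ (1 mol Ca²⁺ ≡ 1 mol CaCO₃): 5212 / 100.1 g/mol = 52.07 mol.
Mass of CaCl₂·2H₂O: 52.07 × 147 = 7654 g.

7.65 kg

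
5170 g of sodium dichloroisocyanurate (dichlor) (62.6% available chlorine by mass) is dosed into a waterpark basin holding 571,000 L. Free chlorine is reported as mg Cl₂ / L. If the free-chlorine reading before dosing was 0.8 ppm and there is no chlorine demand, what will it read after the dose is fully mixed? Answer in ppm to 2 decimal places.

Available chlorine delivered: 5170 g × 0.626 = 3236 g as Cl₂.
Concentration rise: 3236 g / 571,000 L = 5.668 mg/L = 5.67 ppm.
Final FC: 0.8 + 5.67 = 6.47 ppm.

6.47 ppm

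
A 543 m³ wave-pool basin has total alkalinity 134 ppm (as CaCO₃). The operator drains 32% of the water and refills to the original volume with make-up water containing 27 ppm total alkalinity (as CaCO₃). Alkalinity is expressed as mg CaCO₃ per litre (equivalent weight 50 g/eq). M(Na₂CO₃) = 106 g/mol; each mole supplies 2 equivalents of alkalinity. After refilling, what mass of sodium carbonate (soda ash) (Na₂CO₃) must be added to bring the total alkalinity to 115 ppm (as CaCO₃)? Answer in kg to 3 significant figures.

Volume: 543 m³ = 543,000 L.
After draining 32% and refilling: 134 × 0.68 + 27 × 0.32 = 99.76 ppm.
Deficit to target: 115 − 99.76 = 15.24 mg/L.
As CaCO₃: 15.24 mg/L × 543,000 L = 8275 g; ÷ 50 g/eq ÷ 2 = 82.75 mol Na₂CO₃.
Mass: 82.75 × 106 = 8772 g.

8.77 kg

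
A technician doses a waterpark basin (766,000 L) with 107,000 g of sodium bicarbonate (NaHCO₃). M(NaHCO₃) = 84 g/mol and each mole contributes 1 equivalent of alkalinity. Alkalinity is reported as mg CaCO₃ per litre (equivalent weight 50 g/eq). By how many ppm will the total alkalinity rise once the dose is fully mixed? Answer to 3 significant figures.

83.1 ppm

Moles of NaHCO₃: 107,000 g ÷ 84 g/mol = 1274 mol → 1274 eq of alkalinity.
As CaCO₃: 1274 eq × 50 g/eq = 63,690 g.
Rise: 63,690 g / 766,000 L × 1000 = 83.15 mg/L.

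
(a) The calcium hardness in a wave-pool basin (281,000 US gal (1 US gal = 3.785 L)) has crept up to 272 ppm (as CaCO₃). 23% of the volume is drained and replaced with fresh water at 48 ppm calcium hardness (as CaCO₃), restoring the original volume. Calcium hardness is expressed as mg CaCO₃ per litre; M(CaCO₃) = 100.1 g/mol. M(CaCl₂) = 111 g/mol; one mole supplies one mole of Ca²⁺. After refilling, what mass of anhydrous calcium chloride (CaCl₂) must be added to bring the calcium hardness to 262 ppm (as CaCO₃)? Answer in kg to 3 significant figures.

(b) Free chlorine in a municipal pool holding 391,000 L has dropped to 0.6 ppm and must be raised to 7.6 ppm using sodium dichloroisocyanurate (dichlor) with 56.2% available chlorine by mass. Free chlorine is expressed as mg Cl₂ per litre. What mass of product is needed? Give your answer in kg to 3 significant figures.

(a) 49.0 kg; (b) 4.87 kg

(a) Volume: 281,000 US gal × 3.785 L/gal = 1,063,585 L.
(a) After draining 23% and refilling: 272 × 0.77 + 48 × 0.23 = 220.48 ppm.
(a) Deficit to target: 262 − 220.48 = 41.52 mg/L.
(a) As CaCO₃: 41.52 mg/L × 1,063,585 L = 44,160 g; ÷ 100.1 = 441.2 mol Ca²⁺.
(a) Mass: 441.2 × 111 = 48,970 g.

(b) Chlorine deficit: 7.6 − 0.6 = 7 ppm = 7 mg/L as Cl₂.
(b) Cl₂ equivalent needed: 7 mg/L × 391,000 L = 2,737,000 mg = 2737 g.
(b) Product at 56.2% available chlorine: 2737 / 0.562 = 4870 g.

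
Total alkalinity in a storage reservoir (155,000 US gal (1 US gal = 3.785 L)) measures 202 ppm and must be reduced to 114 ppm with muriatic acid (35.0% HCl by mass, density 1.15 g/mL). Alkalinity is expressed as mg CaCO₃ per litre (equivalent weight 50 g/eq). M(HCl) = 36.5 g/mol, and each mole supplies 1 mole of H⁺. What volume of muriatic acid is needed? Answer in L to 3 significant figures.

93.6 L

Volume: 155,000 US gal × 3.785 L/gal = 586,675 L.
Alkalinity to neutralize: (202 − 114) = 88 mg/L as CaCO₃ × 586,675 L = 51,630 g as CaCO₃.
Equivalents of H⁺ required: 51,630 ÷ 50 g/eq = 1033 eq = 1033 mol HCl.
Mass of HCl: 1033 × 36.5 = 37,690 g.
Mass of 35.0% solution: 37,690 / 0.35 = 107,700 g.
Volume: 107,700 g ÷ 1.15 g/mL = 93,630 mL.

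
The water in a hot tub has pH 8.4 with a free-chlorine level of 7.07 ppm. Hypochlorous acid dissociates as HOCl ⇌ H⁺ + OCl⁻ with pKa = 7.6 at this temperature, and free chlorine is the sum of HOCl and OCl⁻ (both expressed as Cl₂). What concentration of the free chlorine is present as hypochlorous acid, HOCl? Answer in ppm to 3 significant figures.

0.967 ppm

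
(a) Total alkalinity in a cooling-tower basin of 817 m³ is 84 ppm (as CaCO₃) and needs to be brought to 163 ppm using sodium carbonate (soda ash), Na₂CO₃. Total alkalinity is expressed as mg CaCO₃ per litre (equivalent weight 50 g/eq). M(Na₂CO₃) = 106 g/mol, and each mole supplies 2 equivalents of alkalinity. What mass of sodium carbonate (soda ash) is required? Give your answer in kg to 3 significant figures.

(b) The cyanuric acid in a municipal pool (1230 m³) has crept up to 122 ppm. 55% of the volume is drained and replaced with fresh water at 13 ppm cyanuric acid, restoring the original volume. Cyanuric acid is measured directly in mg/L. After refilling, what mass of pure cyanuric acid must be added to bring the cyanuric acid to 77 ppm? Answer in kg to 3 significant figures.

(a) Volume: 817 m³ = 817,000 L.
(a) Alkalinity to add: (163 − 84) = 79 mg/L as CaCO₃ × 817,000 L = 64,540 g as CaCO₃.
(a) Equivalents: 64,540 g ÷ 50 g/eq = 1291 eq.
(a) Each mole of Na₂CO₃ supplies 2 eq, so 1291 / 2 = 645.4 mol.
(a) Mass: 645.4 mol × 106 g/mol = 68,420 g.

(b) Volume: 1230 m³ = 1,230,000 L.
(b) After draining 55% and refilling: 122 × 0.45 + 13 × 0.55 = 62.05 ppm.
(b) Deficit to target: 77 − 62.05 = 14.95 mg/L.
(b) Mass: 14.95 mg/L × 1,230,000 L = 18,390 g cyanuric acid.

(a) 68.4 kg; (b) 18.4 kg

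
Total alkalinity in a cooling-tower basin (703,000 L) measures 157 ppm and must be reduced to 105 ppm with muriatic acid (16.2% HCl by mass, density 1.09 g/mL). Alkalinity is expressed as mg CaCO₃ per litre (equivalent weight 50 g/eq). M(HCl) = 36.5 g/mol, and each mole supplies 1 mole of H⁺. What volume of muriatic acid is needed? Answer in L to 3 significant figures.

151 L

Alkalinity to neutralize: (157 − 105) = 52 mg/L as CaCO₃ × 703,000 L = 36,560 g as CaCO₃.
Equivalents of H⁺ required: 36,560 ÷ 50 g/eq = 731.1 eq = 731.1 mol HCl.
Mass of HCl: 731.1 × 36.5 = 26,690 g.
Mass of 16.2% solution: 26,690 / 0.162 = 164,700 g.
Volume: 164,700 g ÷ 1.09 g/mL = 151,100 mL.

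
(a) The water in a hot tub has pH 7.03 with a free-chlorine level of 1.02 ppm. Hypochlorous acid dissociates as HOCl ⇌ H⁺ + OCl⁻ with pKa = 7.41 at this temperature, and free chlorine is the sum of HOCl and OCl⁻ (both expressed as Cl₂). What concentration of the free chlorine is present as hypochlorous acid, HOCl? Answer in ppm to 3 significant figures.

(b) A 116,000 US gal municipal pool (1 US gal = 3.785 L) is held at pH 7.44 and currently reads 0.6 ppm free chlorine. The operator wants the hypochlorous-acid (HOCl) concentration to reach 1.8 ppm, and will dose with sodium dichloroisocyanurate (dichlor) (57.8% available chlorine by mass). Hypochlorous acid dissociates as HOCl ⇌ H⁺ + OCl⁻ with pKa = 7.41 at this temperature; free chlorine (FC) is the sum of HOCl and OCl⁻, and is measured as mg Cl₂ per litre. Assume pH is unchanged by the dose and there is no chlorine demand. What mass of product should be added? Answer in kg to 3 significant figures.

(a) [OCl⁻]/[HOCl] = 10^(pH − pKa) = 10^(7.03 − 7.41) = 10^-0.38 = 0.4169.
(a) Fraction as HOCl = 1 / (1 + 0.4169) = 0.7058.
(a) HOCl = 0.7058 × 1.02 ppm = 0.7199 ppm.

(b) Volume: 116,000 US gal × 3.785 L/gal = 439,060 L.
(b) [OCl⁻]/[HOCl] = 10^(pH − pKa) = 10^(7.44 − 7.41) = 1.072; fraction as HOCl = 1/(1 + 1.072) = 0.4827.
(b) Free chlorine required for 1.8 ppm HOCl: 1.8 / 0.4827 = 3.729 ppm.
(b) FC to add: 3.729 − 0.6 = 3.129 mg/L as Cl₂.
(b) Cl₂ equivalent: 3.129 mg/L × 439,060 L = 1374 g.
(b) Product at 57.8% available Cl: 1374 / 0.578 = 2377 g.

(a) 0.720 ppm; (b) 2.38 kg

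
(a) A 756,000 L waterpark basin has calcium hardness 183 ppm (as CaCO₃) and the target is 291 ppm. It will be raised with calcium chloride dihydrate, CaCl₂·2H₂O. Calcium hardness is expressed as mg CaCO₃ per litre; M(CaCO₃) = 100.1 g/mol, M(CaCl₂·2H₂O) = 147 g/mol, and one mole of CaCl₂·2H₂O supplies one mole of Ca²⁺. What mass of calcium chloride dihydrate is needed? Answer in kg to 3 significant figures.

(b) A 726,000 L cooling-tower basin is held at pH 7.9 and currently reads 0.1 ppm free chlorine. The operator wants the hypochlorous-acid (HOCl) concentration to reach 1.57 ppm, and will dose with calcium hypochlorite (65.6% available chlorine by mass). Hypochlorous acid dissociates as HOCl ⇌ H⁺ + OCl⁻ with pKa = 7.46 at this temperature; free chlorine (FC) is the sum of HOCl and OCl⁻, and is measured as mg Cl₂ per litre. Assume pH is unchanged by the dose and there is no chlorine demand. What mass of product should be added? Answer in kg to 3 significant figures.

(a) 120 kg; (b) 6.41 kg

(a) Hardness to add: (291 − 183) = 108 mg/L as CaCO₃ × 756,000 L = 81,650 g as CaCO₃.
(a) Moles of Ca²⁺ (1 mol Ca²⁺ ≡ 1 mol CaCO₃): 81,650 / 100.1 g/mol = 815.7 mol.
(a) Mass of CaCl₂·2H₂O: 815.7 × 147 = 119,900 g.

(b) [OCl⁻]/[HOCl] = 10^(pH − pKa) = 10^(7.9 − 7.46) = 2.754; fraction as HOCl = 1/(1 + 2.754) = 0.2664.
(b) Free chlorine required for 1.57 ppm HOCl: 1.57 / 0.2664 = 5.894 ppm.
(b) FC to add: 5.894 − 0.1 = 5.794 mg/L as Cl₂.
(b) Cl₂ equivalent: 5.794 mg/L × 726,000 L = 4207 g.
(b) Product at 65.6% available Cl: 4207 / 0.656 = 6412 g.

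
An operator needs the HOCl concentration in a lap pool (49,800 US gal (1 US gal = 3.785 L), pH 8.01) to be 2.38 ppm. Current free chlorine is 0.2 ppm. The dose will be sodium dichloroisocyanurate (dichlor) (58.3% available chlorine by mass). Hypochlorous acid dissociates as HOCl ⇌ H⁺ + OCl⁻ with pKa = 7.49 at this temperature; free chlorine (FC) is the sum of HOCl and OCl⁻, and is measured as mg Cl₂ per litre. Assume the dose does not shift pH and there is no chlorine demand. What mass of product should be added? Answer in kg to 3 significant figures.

3.25 kg

Volume: 49,800 US gal × 3.785 L/gal = 188,493 L.
[OCl⁻]/[HOCl] = 10^(pH − pKa) = 10^(8.01 − 7.49) = 3.311; fraction as HOCl = 1/(1 + 3.311) = 0.2319.
Free chlorine required for 2.38 ppm HOCl: 2.38 / 0.2319 = 10.26 ppm.
FC to add: 10.26 − 0.2 = 10.06 mg/L as Cl₂.
Cl₂ equivalent: 10.06 mg/L × 188,493 L = 1896 g.
Product at 58.3% available Cl: 1896 / 0.583 = 3253 g.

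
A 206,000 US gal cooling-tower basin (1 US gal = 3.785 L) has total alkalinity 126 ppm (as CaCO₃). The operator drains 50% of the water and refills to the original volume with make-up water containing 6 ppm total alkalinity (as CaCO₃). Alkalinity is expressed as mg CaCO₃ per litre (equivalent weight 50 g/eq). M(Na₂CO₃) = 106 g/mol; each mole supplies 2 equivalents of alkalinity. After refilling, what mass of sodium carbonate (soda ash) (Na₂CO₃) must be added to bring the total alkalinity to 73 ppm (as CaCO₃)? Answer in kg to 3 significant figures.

Volume: 206,000 US gal × 3.785 L/gal = 779,710 L.
After draining 50% and refilling: 126 × 0.50 + 6 × 0.50 = 66 ppm.
Deficit to target: 73 − 66 = 7 mg/L.
As CaCO₃: 7 mg/L × 779,710 L = 5458 g; ÷ 50 g/eq ÷ 2 = 54.58 mol Na₂CO₃.
Mass: 54.58 × 106 = 5785 g.

5.79 kg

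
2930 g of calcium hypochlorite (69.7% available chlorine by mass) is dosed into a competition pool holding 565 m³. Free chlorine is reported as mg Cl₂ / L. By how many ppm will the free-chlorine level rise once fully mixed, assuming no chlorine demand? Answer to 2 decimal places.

Volume: 565 m³ = 565,000 L.
Available chlorine delivered: 2930 g × 0.697 = 2042 g as Cl₂.
Concentration rise: 2042 g / 565,000 L = 3.615 mg/L = 3.61 ppm.

3.61 ppm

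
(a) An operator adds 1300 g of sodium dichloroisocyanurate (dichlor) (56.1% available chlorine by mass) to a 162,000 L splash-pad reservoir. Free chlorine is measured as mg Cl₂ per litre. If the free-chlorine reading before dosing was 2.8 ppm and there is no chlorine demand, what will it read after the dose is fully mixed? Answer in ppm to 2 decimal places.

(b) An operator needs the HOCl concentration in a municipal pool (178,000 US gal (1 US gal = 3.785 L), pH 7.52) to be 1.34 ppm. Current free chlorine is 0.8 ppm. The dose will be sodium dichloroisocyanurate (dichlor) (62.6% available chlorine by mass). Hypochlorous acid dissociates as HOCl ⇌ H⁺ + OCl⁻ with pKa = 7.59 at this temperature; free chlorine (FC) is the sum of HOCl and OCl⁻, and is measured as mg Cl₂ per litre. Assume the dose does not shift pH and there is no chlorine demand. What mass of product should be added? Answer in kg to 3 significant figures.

(a) Available chlorine delivered: 1300 g × 0.561 = 729.3 g as Cl₂.
(a) Concentration rise: 729.3 g / 162,000 L = 4.502 mg/L = 4.50 ppm.
(a) Final FC: 2.8 + 4.50 = 7.30 ppm.

(b) Volume: 178,000 US gal × 3.785 L/gal = 673,730 L.
(b) [OCl⁻]/[HOCl] = 10^(pH − pKa) = 10^(7.52 − 7.59) = 0.8511; fraction as HOCl = 1/(1 + 0.8511) = 0.5402.
(b) Free chlorine required for 1.34 ppm HOCl: 1.34 / 0.5402 = 2.481 ppm.
(b) FC to add: 2.481 − 0.8 = 1.681 mg/L as Cl₂.
(b) Cl₂ equivalent: 1.681 mg/L × 673,730 L = 1132 g.
(b) Product at 62.6% available Cl: 1132 / 0.626 = 1809 g.

(a) 7.30 ppm; (b) 1.81 kg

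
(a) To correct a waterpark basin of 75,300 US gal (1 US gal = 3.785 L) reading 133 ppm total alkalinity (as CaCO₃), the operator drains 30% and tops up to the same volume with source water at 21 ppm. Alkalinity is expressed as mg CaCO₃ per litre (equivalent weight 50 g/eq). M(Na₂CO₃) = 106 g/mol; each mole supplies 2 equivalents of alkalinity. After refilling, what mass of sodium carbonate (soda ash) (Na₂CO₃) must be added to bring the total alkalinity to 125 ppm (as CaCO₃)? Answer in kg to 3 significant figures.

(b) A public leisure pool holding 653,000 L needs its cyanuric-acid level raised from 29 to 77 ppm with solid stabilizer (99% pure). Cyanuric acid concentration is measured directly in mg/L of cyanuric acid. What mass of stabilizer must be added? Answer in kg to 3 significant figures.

(a) Volume: 75,300 US gal × 3.785 L/gal = 285,010 L.
(a) After draining 30% and refilling: 133 × 0.70 + 21 × 0.30 = 99.4 ppm.
(a) Deficit to target: 125 − 99.4 = 25.6 mg/L.
(a) As CaCO₃: 25.6 mg/L × 285,010 L = 7296 g; ÷ 50 g/eq ÷ 2 = 72.96 mol Na₂CO₃.
(a) Mass: 72.96 × 106 = 7734 g.

(b) CYA to add: (77 − 29) = 48 mg/L × 653,000 L = 31,340 g cyanuric acid.
(b) At 99% purity: 31,340 / 0.99 = 31,660 g product.

(a) 7.73 kg; (b) 31.7 kg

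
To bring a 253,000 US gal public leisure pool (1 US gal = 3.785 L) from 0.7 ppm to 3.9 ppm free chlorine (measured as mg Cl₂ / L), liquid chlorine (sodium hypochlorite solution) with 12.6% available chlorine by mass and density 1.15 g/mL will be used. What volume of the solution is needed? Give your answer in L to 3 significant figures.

21.1 L

Volume: 253,000 US gal × 3.785 L/gal = 957,605 L.
Chlorine deficit: 3.9 − 0.7 = 3.2 ppm = 3.2 mg/L as Cl₂.
Cl₂ equivalent needed: 3.2 mg/L × 957,605 L = 3,064,000 mg = 3064 g.
Product at 12.6% available chlorine: 3064 / 0.126 = 24,320 g.
Volume at density 1.15 g/mL: 24,320 g ÷ 1.15 g/mL = 21,150 mL.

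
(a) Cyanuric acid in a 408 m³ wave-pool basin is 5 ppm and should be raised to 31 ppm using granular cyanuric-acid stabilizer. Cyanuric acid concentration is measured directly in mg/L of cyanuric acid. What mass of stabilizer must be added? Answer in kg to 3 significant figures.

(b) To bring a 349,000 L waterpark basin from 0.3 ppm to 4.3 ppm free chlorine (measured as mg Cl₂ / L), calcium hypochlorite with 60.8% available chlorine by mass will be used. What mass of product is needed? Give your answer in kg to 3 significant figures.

(a) Volume: 408 m³ = 408,000 L.
(a) CYA to add: (31 − 5) = 26 mg/L × 408,000 L = 10,610 g cyanuric acid.

(b) Chlorine deficit: 4.3 − 0.3 = 4 ppm = 4 mg/L as Cl₂.
(b) Cl₂ equivalent needed: 4 mg/L × 349,000 L = 1,396,000 mg = 1396 g.
(b) Product at 60.8% available chlorine: 1396 / 0.608 = 2296 g.

(a) 10.6 kg; (b) 2.30 kg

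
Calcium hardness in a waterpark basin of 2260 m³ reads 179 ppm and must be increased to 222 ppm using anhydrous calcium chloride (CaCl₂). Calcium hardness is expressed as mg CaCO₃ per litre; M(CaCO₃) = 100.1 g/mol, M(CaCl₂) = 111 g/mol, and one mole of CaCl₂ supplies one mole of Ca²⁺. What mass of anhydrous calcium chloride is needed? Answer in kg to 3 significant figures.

Volume: 2260 m³ = 2,260,000 L.
Hardness to add: (222 − 179) = 43 mg/L as CaCO₃ × 2,260,000 L = 97,180 g as CaCO₃.
Moles of Ca²⁺ (1 mol Ca²⁺ ≡ 1 mol CaCO₃): 97,180 / 100.1 g/mol = 970.8 mol.
Mass of CaCl₂: 970.8 × 111 = 107,800 g.

108 kg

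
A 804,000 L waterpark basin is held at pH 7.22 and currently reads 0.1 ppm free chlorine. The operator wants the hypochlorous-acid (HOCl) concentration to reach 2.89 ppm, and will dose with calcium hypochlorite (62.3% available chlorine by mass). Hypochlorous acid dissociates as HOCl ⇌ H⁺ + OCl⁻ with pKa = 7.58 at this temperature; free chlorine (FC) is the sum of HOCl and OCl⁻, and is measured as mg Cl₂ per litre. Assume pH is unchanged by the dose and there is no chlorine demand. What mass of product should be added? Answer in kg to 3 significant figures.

[OCl⁻]/[HOCl] = 10^(pH − pKa) = 10^(7.22 − 7.58) = 0.4365; fraction as HOCl = 1/(1 + 0.4365) = 0.6961.
Free chlorine required for 2.89 ppm HOCl: 2.89 / 0.6961 = 4.152 ppm.
FC to add: 4.152 − 0.1 = 4.052 mg/L as Cl₂.
Cl₂ equivalent: 4.052 mg/L × 804,000 L = 3257 g.
Product at 62.3% available Cl: 3257 / 0.623 = 5229 g.

5.23 kg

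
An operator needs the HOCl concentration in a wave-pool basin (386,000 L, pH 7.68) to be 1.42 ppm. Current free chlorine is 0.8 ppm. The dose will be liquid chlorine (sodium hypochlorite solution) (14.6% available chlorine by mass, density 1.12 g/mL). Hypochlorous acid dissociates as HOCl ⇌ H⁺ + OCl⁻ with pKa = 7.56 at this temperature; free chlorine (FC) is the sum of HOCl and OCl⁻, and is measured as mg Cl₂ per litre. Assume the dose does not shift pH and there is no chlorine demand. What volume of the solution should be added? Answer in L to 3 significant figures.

5.88 L

[OCl⁻]/[HOCl] = 10^(pH − pKa) = 10^(7.68 − 7.56) = 1.318; fraction as HOCl = 1/(1 + 1.318) = 0.4314.
Free chlorine required for 1.42 ppm HOCl: 1.42 / 0.4314 = 3.292 ppm.
FC to add: 3.292 − 0.8 = 2.492 mg/L as Cl₂.
Cl₂ equivalent: 2.492 mg/L × 386,000 L = 961.9 g.
Product at 14.6% available Cl: 961.9 / 0.146 = 6588 g.
Volume: 6588 g ÷ 1.12 g/mL = 5882 mL.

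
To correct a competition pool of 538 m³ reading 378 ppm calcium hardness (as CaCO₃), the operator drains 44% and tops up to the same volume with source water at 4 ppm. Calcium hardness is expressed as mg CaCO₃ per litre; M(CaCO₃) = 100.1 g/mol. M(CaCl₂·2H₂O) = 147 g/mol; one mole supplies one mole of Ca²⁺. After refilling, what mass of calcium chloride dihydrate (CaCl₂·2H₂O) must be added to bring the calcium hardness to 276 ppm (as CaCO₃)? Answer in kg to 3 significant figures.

Volume: 538 m³ = 538,000 L.
After draining 44% and refilling: 378 × 0.56 + 4 × 0.44 = 213.44 ppm.
Deficit to target: 276 − 213.44 = 62.56 mg/L.
As CaCO₃: 62.56 mg/L × 538,000 L = 33,660 g; ÷ 100.1 = 336.2 mol Ca²⁺.
Mass: 336.2 × 147 = 49,430 g.

49.4 kg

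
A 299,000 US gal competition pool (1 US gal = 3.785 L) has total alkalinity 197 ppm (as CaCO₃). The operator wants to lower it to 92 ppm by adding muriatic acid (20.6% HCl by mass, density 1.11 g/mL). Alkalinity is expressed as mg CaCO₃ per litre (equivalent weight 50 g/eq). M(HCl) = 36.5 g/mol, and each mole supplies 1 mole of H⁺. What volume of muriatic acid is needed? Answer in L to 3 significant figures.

Volume: 299,000 US gal × 3.785 L/gal = 1,131,715 L.
Alkalinity to neutralize: (197 − 92) = 105 mg/L as CaCO₃ × 1,131,715 L = 118,800 g as CaCO₃.
Equivalents of H⁺ required: 118,800 ÷ 50 g/eq = 2377 eq = 2377 mol HCl.
Mass of HCl: 2377 × 36.5 = 86,750 g.
Mass of 20.6% solution: 86,750 / 0.206 = 421,100 g.
Volume: 421,100 g ÷ 1.11 g/mL = 379,400 mL.

379 L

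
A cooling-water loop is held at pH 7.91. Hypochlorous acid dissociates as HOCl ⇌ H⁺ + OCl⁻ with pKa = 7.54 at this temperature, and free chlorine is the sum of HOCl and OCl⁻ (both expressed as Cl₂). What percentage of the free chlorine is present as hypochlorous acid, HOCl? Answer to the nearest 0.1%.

29.9%

[OCl⁻]/[HOCl] = 10^(pH − pKa) = 10^(7.91 − 7.54) = 10^0.37 = 2.344.
Fraction as HOCl = 1 / (1 + 2.344) = 0.299.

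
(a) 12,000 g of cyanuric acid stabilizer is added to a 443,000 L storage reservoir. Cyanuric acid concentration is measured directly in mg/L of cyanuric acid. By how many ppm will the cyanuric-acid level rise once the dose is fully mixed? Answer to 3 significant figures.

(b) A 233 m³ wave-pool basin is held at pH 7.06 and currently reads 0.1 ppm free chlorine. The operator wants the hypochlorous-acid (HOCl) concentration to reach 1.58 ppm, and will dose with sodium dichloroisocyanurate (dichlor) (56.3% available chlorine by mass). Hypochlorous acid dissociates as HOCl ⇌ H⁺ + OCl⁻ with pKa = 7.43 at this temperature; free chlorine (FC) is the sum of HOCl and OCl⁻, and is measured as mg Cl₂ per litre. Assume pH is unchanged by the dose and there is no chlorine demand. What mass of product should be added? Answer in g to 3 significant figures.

(a) 27.1 ppm; (b) 891 g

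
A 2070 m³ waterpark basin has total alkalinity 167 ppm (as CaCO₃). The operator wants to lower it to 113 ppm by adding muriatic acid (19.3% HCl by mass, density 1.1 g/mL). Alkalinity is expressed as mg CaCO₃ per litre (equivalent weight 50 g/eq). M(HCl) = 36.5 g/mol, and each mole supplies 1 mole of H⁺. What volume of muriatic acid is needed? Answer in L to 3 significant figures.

384 L

Volume: 2070 m³ = 2,070,000 L.
Alkalinity to neutralize: (167 − 113) = 54 mg/L as CaCO₃ × 2,070,000 L = 111,800 g as CaCO₃.
Equivalents of H⁺ required: 111,800 ÷ 50 g/eq = 2236 eq = 2236 mol HCl.
Mass of HCl: 2236 × 36.5 = 81,600 g.
Mass of 19.3% solution: 81,600 / 0.193 = 422,800 g.
Volume: 422,800 g ÷ 1.1 g/mL = 384,400 mL.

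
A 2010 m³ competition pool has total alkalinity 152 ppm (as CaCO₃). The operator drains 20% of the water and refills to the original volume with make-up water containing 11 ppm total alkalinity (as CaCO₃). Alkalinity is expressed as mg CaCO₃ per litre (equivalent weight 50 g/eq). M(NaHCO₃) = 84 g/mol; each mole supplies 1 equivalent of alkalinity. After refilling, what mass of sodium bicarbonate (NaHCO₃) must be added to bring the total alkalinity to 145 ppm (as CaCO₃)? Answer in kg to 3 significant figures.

Volume: 2010 m³ = 2,010,000 L.
After draining 20% and refilling: 152 × 0.80 + 11 × 0.20 = 123.8 ppm.
Deficit to target: 145 − 123.8 = 21.2 mg/L.
As CaCO₃: 21.2 mg/L × 2,010,000 L = 42,610 g; ÷ 50 g/eq ÷ 1 = 852.2 mol NaHCO₃.
Mass: 852.2 × 84 = 71,590 g.

71.6 kg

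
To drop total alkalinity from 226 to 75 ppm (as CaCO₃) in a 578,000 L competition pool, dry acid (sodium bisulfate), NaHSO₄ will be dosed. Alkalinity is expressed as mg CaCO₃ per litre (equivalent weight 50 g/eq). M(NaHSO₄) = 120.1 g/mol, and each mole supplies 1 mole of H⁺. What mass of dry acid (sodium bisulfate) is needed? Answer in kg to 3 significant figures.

210 kg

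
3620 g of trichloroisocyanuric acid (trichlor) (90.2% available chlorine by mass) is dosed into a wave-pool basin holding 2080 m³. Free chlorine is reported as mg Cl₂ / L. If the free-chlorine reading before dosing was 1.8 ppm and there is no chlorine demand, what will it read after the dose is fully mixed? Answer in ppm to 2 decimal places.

Volume: 2080 m³ = 2,080,000 L.
Available chlorine delivered: 3620 g × 0.902 = 3265 g as Cl₂.
Concentration rise: 3265 g / 2,080,000 L = 1.57 mg/L = 1.57 ppm.
Final FC: 1.8 + 1.57 = 3.37 ppm.

3.37 ppm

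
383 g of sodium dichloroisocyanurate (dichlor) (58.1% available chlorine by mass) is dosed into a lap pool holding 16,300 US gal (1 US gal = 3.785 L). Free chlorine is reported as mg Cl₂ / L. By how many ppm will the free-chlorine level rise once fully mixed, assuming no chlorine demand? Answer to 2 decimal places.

3.61 ppm

Volume: 16,300 US gal × 3.785 L/gal = 61,696 L.
Available chlorine delivered: 383 g × 0.581 = 222.5 g as Cl₂.
Concentration rise: 222.5 g / 61,696 L = 3.607 mg/L = 3.61 ppm.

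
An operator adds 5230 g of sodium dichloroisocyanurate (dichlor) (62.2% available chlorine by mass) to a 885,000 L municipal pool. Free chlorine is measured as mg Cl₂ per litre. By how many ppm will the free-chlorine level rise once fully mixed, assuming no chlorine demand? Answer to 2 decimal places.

3.68 ppm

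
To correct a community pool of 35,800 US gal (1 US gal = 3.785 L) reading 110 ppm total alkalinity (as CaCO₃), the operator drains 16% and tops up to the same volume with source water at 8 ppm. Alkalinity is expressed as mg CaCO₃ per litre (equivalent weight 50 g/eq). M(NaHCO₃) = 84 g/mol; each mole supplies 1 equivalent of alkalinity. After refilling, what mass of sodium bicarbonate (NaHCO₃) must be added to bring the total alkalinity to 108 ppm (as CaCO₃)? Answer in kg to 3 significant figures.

3.26 kg

Volume: 35,800 US gal × 3.785 L/gal = 135,503 L.
After draining 16% and refilling: 110 × 0.84 + 8 × 0.16 = 93.68 ppm.
Deficit to target: 108 − 93.68 = 14.32 mg/L.
As CaCO₃: 14.32 mg/L × 135,503 L = 1940 g; ÷ 50 g/eq ÷ 1 = 38.81 mol NaHCO₃.
Mass: 38.81 × 84 = 3260 g.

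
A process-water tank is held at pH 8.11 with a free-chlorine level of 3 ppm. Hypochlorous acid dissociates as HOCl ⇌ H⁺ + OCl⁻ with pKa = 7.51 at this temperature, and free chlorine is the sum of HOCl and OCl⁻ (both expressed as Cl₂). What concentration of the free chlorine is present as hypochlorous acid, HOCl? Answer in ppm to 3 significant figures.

0.602 ppm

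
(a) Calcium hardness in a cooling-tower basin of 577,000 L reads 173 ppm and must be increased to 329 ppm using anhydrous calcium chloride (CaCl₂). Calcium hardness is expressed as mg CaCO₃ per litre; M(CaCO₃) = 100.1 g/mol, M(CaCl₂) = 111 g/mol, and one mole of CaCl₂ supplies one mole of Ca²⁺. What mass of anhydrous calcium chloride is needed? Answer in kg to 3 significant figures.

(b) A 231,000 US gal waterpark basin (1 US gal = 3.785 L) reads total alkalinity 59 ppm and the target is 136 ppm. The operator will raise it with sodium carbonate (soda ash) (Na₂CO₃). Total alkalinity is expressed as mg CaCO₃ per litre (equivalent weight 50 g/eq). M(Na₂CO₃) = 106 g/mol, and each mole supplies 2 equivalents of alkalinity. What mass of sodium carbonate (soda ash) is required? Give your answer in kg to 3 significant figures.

(a) Hardness to add: (329 − 173) = 156 mg/L as CaCO₃ × 577,000 L = 90,010 g as CaCO₃.
(a) Moles of Ca²⁺ (1 mol Ca²⁺ ≡ 1 mol CaCO₃): 90,010 / 100.1 g/mol = 899.2 mol.
(a) Mass of CaCl₂: 899.2 × 111 = 99,810 g.

(b) Volume: 231,000 US gal × 3.785 L/gal = 874,335 L.
(b) Alkalinity to add: (136 − 59) = 77 mg/L as CaCO₃ × 874,335 L = 67,320 g as CaCO₃.
(b) Equivalents: 67,320 g ÷ 50 g/eq = 1346 eq.
(b) Each mole of Na₂CO₃ supplies 2 eq, so 1346 / 2 = 673.2 mol.
(b) Mass: 673.2 mol × 106 g/mol = 71,360 g.

(a) 99.8 kg; (b) 71.4 kg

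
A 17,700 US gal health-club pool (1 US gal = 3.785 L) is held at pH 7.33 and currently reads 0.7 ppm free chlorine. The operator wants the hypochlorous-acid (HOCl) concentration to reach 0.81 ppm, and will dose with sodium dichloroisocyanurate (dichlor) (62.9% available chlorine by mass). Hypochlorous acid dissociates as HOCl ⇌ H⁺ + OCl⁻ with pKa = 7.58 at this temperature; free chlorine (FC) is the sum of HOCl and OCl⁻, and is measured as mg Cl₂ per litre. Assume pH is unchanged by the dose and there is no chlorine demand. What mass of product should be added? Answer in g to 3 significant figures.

60.2 g

Volume: 17,700 US gal × 3.785 L/gal = 66,994 L.
[OCl⁻]/[HOCl] = 10^(pH − pKa) = 10^(7.33 − 7.58) = 0.5623; fraction as HOCl = 1/(1 + 0.5623) = 0.6401.
Free chlorine required for 0.81 ppm HOCl: 0.81 / 0.6401 = 1.265 ppm.
FC to add: 1.265 − 0.7 = 0.5655 mg/L as Cl₂.
Cl₂ equivalent: 0.5655 mg/L × 66,994 L = 37.89 g.
Product at 62.9% available Cl: 37.89 / 0.629 = 60.23 g.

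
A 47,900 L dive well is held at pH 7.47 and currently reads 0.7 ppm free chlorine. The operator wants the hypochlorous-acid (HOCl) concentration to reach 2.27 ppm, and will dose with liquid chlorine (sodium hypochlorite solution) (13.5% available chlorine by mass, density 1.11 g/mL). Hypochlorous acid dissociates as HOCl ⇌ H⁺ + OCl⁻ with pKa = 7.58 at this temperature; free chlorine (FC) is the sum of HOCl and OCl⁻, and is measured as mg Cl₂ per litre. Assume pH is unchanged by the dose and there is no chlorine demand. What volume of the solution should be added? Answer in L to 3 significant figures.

[OCl⁻]/[HOCl] = 10^(pH − pKa) = 10^(7.47 − 7.58) = 0.7762; fraction as HOCl = 1/(1 + 0.7762) = 0.563.
Free chlorine required for 2.27 ppm HOCl: 2.27 / 0.563 = 4.032 ppm.
FC to add: 4.032 − 0.7 = 3.332 mg/L as Cl₂.
Cl₂ equivalent: 3.332 mg/L × 47,900 L = 159.6 g.
Product at 13.5% available Cl: 159.6 / 0.135 = 1182 g.
Volume: 1182 g ÷ 1.11 g/mL = 1065 mL.

1.07 L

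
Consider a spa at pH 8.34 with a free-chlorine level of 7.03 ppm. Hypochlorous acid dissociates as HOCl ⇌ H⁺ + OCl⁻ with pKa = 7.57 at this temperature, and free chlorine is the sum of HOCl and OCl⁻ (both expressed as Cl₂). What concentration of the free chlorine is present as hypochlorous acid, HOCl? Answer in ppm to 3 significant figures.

1.02 ppm

[OCl⁻]/[HOCl] = 10^(pH − pKa) = 10^(8.34 − 7.57) = 10^0.77 = 5.888.
Fraction as HOCl = 1 / (1 + 5.888) = 0.1452.
HOCl = 0.1452 × 7.03 ppm = 1.021 ppm.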